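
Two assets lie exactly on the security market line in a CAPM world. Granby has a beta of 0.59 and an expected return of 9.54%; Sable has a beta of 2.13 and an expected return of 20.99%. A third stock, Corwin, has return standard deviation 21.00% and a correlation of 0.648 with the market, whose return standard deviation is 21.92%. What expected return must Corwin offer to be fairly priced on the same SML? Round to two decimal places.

9.77%

MRP = (20.99% − 9.54%) / (2.13 − 0.59) = 7.4351%
R_f = 9.54% − 0.59 × 7.4351% = 5.1533%
β_Corwin = ρ·σ_i/σ_m = 0.648 × 21.00 / 21.92 = 0.6208
E(R_Corwin) = R_f + β × MRP = 5.1533% + 0.6208 × 7.4351% = 9.77%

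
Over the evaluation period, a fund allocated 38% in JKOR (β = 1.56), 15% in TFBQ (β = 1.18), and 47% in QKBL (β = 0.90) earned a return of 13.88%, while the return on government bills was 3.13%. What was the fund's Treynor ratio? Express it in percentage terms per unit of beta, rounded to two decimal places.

β_P = 0.38×1.56 + 0.15×1.18 + 0.47×0.90 = 1.1928
Treynor = (R_P − R_f) / β_P = (13.88% − 3.13%) / 1.1928 = 10.75% / 1.1928 = 9.01%

9.01%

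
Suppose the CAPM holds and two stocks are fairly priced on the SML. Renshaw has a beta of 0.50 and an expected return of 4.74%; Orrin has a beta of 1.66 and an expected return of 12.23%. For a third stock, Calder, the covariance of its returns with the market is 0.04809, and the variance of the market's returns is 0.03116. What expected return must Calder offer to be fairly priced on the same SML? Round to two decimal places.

MRP = (12.23% − 4.74%) / (1.66 − 0.50) = 6.4569%
R_f = 4.74% − 0.50 × 6.4569% = 1.5116%
β_Calder = Cov / Var(R_m) = 0.04809 / 0.03116 = 1.5433
E(R_Calder) = R_f + β × MRP = 1.5116% + 1.5433 × 6.4569% = 11.48%

11.48%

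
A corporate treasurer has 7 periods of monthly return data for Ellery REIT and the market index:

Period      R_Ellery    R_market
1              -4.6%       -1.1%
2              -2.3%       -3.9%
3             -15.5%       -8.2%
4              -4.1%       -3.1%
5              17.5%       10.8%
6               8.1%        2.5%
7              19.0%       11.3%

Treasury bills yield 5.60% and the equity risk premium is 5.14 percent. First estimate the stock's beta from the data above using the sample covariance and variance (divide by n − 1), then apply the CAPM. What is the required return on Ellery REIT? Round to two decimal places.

14.16%

Mean R_i = (-4.6 − 2.3 − 15.5 − 4.1 + 17.5 + 8.1 + 19.0) / 7 = 2.5857%
Mean R_m = (-1.1 − 3.9 − 8.2 − 3.1 + 10.8 + 2.5 + 11.3) / 7 = 1.1857%
Σ(R_i − R̄_i)(R_m − R̄_m) = 556.3286  ⇒  Cov = 556.3286 / 6 = 92.7214
Σ(R_m − R̄_m)² = 334.0086  ⇒  Var(R_m) = 334.0086 / 6 = 55.6681
β = Cov / Var(R_m) = 92.7214 / 55.6681 = 1.6656
E(R) = R_f + β × MRP = 5.60% + 1.6656 × 5.14% = 14.16%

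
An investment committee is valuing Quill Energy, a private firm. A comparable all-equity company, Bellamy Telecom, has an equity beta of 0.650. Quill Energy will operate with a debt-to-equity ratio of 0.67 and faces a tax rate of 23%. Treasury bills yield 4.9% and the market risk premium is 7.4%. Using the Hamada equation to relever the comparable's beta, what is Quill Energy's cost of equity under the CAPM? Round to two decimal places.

12.19%

β_L = β_U × [1 + (1 − t)(D/E)] = 0.650 × [1 + (1 − 0.23) × 0.67]
    = 0.650 × [1 + 0.77 × 0.67] = 0.650 × 1.5159 = 0.9853
E(R) = R_f + β_L × MRP = 4.9% + 0.9853 × 7.4% = 12.19%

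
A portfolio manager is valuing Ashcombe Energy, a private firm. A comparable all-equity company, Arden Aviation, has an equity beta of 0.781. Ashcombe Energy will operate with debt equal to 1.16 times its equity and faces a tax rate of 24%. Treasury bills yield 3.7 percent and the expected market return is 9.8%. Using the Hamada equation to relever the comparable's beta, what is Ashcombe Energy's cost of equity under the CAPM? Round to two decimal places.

12.66%

β_L = β_U × [1 + (1 − t)(D/E)] = 0.781 × [1 + (1 − 0.24) × 1.16]
    = 0.781 × [1 + 0.76 × 1.16] = 0.781 × 1.8816 = 1.4695
MRP = 9.8% − 3.7% = 6.10%
E(R) = R_f + β_L × MRP = 3.7% + 1.4695 × 6.1% = 12.66%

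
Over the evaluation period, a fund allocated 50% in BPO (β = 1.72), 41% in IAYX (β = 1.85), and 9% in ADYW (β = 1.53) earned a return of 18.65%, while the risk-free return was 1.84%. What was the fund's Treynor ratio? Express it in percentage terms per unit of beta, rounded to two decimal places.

β_P = 0.50×1.72 + 0.41×1.85 + 0.09×1.53 = 1.7562
Treynor = (R_P − R_f) / β_P = (18.65% − 1.84%) / 1.7562 = 16.81% / 1.7562 = 9.57%

9.57%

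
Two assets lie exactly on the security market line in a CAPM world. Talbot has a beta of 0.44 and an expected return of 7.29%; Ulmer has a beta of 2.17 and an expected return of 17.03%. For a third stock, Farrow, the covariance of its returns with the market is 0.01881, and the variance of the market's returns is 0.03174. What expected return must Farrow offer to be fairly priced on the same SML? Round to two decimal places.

8.15%

MRP = (17.03% − 7.29%) / (2.17 − 0.44) = 5.6301%
R_f = 7.29% − 0.44 × 5.6301% = 4.8128%
β_Farrow = Cov / Var(R_m) = 0.01881 / 0.03174 = 0.5926
E(R_Farrow) = R_f + β × MRP = 4.8128% + 0.5926 × 5.6301% = 8.15%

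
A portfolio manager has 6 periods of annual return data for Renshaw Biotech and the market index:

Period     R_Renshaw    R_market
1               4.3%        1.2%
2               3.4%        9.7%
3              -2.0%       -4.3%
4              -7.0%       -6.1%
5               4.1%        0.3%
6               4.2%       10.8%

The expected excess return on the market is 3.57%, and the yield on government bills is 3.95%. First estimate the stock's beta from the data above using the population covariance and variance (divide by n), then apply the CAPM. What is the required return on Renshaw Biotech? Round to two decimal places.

Mean R_i = (4.3 + 3.4 − 2.0 − 7.0 + 4.1 + 4.2) / 6 = 1.1667%
Mean R_m = (1.2 + 9.7 − 4.3 − 6.1 + 0.3 + 10.8) / 6 = 1.9333%
Σ(R_i − R̄_i)(R_m − R̄_m) = 122.4967  ⇒  Cov = 122.4967 / 6 = 20.4161
Σ(R_m − R̄_m)² = 245.5333  ⇒  Var(R_m) = 245.5333 / 6 = 40.9222
β = Cov / Var(R_m) = 20.4161 / 40.9222 = 0.4989
E(R) = R_f + β × MRP = 3.95% + 0.4989 × 3.57% = 5.73%

5.73%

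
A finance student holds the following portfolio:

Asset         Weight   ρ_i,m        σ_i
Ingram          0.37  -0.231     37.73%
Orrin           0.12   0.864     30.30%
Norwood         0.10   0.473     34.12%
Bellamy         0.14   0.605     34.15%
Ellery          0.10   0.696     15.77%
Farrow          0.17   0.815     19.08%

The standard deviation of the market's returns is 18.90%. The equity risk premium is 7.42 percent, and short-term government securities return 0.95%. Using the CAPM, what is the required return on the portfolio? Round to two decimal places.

4.16%

β_Ingram = -0.231 × 37.73% / 18.90% = -0.4611
β_Orrin = 0.864 × 30.30% / 18.90% = 1.3851
β_Norwood = 0.473 × 34.12% / 18.90% = 0.8539
β_Bellamy = 0.605 × 34.15% / 18.90% = 1.0932
β_Ellery = 0.696 × 15.77% / 18.90% = 0.5807
β_Farrow = 0.815 × 19.08% / 18.90% = 0.8228
β_P = Σ w_i β_i = 0.37×-0.4611 + 0.12×1.3851 + 0.10×0.8539 + 0.14×1.0932 + 0.10×0.5807 + 0.17×0.8228 = 0.4320
E(R_P) = R_f + β_P × MRP = 0.95% + 0.4320 × 7.42% = 4.16%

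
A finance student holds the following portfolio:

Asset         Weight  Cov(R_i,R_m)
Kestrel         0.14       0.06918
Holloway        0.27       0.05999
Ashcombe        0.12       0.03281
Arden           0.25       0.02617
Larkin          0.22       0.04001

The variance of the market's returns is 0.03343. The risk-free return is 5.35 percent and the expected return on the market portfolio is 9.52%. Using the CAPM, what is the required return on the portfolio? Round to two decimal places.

β_Kestrel = 0.06918 / 0.03343 = 2.0694
β_Holloway = 0.05999 / 0.03343 = 1.7945
β_Ashcombe = 0.03281 / 0.03343 = 0.9815
β_Arden = 0.02617 / 0.03343 = 0.7828
β_Larkin = 0.04001 / 0.03343 = 1.1968
β_P = Σ w_i β_i = 0.14×2.0694 + 0.27×1.7945 + 0.12×0.9815 + 0.25×0.7828 + 0.22×1.1968 = 1.3510
MRP = 9.52% − 5.35% = 4.17%
E(R_P) = R_f + β_P × MRP = 5.35% + 1.3510 × 4.17% = 10.98%

10.98%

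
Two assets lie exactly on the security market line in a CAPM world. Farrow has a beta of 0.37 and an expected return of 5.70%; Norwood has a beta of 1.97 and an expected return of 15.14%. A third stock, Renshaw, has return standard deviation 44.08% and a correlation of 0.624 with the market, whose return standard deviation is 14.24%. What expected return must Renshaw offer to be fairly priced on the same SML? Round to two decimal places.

14.91%

MRP = (15.14% − 5.70%) / (1.97 − 0.37) = 5.9000%
R_f = 5.70% − 0.37 × 5.9000% = 3.5170%
β_Renshaw = ρ·σ_i/σ_m = 0.624 × 44.08 / 14.24 = 1.9316
E(R_Renshaw) = R_f + β × MRP = 3.5170% + 1.9316 × 5.9000% = 14.91%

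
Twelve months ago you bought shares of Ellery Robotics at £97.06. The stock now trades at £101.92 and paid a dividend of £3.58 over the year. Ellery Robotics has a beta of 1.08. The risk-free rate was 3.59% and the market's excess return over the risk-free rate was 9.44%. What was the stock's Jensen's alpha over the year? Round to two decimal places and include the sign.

Realised HPR = (P1 + D1 − P0) / P0 = (101.92 + 3.58 − 97.06) / 97.06 = 8.44 / 97.06 = 8.6957%
CAPM required = R_f + β·MRP = 3.59% + 1.08 × 9.44% = 13.7852%
α = realised − required = 8.6957% − 13.7852% = -5.09%

-5.09%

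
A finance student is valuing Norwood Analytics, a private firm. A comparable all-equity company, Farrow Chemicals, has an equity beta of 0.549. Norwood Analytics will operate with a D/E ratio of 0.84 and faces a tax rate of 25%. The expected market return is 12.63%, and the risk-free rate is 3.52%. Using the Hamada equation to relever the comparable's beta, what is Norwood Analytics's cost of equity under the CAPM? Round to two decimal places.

11.67%

β_L = β_U × [1 + (1 − t)(D/E)] = 0.549 × [1 + (1 − 0.25) × 0.84]
    = 0.549 × [1 + 0.75 × 0.84] = 0.549 × 1.6300 = 0.8949
MRP = 12.63% − 3.52% = 9.11%
E(R) = R_f + β_L × MRP = 3.52% + 0.8949 × 9.11% = 11.67%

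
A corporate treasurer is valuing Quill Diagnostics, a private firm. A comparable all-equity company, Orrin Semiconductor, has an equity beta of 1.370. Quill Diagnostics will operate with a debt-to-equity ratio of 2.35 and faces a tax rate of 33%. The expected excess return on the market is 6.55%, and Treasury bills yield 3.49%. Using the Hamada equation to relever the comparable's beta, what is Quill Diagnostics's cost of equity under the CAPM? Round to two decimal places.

β_L = β_U × [1 + (1 − t)(D/E)] = 1.370 × [1 + (1 − 0.33) × 2.35]
    = 1.370 × [1 + 0.67 × 2.35] = 1.370 × 2.5745 = 3.5271
E(R) = R_f + β_L × MRP = 3.49% + 3.5271 × 6.55% = 26.59%

26.59%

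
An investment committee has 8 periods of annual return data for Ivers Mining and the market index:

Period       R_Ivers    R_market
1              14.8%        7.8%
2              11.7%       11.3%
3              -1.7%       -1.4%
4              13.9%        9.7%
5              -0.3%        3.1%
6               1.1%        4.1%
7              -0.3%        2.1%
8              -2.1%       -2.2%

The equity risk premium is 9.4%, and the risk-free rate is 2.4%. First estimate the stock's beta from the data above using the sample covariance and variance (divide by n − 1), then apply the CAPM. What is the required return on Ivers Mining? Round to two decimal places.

15.14%

Mean R_i = (14.8 + 11.7 − 1.7 + 13.9 − 0.3 + 1.1 − 0.3 − 2.1) / 8 = 4.6375%
Mean R_m = (7.8 + 11.3 − 1.4 + 9.7 + 3.1 + 4.1 + 2.1 − 2.2) / 8 = 4.3125%
Σ(R_i − R̄_i)(R_m − R̄_m) = 232.4363  ⇒  Cov = 232.4363 / 7 = 33.2052
Σ(R_m − R̄_m)² = 171.4688  ⇒  Var(R_m) = 171.4688 / 7 = 24.4955
β = Cov / Var(R_m) = 33.2052 / 24.4955 = 1.3556
E(R) = R_f + β × MRP = 2.4% + 1.3556 × 9.4% = 15.14%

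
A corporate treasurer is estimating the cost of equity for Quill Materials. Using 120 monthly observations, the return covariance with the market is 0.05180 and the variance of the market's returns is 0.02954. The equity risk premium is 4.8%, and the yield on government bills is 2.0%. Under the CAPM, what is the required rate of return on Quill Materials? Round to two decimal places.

10.42%

β = Cov(R_i, R_m) / Var(R_m) = 0.05180 / 0.02954 = 1.7536
E(R) = R_f + β × MRP = 2.0% + 1.7536 × 4.8% = 10.42%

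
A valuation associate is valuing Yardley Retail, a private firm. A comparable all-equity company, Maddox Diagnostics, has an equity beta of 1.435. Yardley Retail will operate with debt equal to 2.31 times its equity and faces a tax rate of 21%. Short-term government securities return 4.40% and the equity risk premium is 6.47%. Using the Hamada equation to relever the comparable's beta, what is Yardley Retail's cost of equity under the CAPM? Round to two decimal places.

30.63%

β_L = β_U × [1 + (1 − t)(D/E)] = 1.435 × [1 + (1 − 0.21) × 2.31]
    = 1.435 × [1 + 0.79 × 2.31] = 1.435 × 2.8249 = 4.0537
E(R) = R_f + β_L × MRP = 4.40% + 4.0537 × 6.47% = 30.63%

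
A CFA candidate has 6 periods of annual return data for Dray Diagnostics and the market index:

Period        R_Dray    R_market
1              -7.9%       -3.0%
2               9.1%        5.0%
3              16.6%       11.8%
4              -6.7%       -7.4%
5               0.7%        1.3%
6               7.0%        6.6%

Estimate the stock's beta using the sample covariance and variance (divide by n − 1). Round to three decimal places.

1.325

Mean R_i = (-7.9 + 9.1 + 16.6 − 6.7 + 0.7 + 7.0) / 6 = 3.1333%
Mean R_m = (-3.0 + 5.0 + 11.8 − 7.4 + 1.3 + 6.6) / 6 = 2.3833%
Σ(R_i − R̄_i)(R_m − R̄_m) = 316.9633  ⇒  Cov = 316.9633 / 5 = 63.3927
Σ(R_m − R̄_m)² = 239.1683  ⇒  Var(R_m) = 239.1683 / 5 = 47.8337
β = Cov / Var(R_m) = 63.3927 / 47.8337 = 1.3253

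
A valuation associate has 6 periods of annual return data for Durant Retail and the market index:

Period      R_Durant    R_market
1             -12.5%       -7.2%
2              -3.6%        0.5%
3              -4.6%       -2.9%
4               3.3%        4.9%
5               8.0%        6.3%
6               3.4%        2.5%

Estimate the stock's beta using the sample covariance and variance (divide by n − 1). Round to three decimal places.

1.416

Mean R_i = (-12.5 − 3.6 − 4.6 + 3.3 + 8.0 + 3.4) / 6 = -1.0000%
Mean R_m = (-7.2 + 0.5 − 2.9 + 4.9 + 6.3 + 2.5) / 6 = 0.6833%
Σ(R_i − R̄_i)(R_m − R̄_m) = 180.7100  ⇒  Cov = 180.7100 / 5 = 36.1420
Σ(R_m − R̄_m)² = 127.6483  ⇒  Var(R_m) = 127.6483 / 5 = 25.5297
β = Cov / Var(R_m) = 36.1420 / 25.5297 = 1.4157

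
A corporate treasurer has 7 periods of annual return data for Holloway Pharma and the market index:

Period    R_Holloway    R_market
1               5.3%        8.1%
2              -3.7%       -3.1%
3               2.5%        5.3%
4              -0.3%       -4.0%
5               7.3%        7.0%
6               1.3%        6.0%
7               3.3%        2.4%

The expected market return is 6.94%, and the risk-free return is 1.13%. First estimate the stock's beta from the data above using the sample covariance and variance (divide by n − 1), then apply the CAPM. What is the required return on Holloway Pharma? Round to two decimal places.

Mean R_i = (5.3 − 3.7 + 2.5 − 0.3 + 7.3 + 1.3 + 3.3) / 7 = 2.2429%
Mean R_m = (8.1 − 3.1 + 5.3 − 4.0 + 7.0 + 6.0 + 2.4) / 7 = 3.1000%
Σ(R_i − R̄_i)(R_m − R̄_m) = 87.0000  ⇒  Cov = 87.0000 / 6 = 14.5000
Σ(R_m − R̄_m)² = 142.8000  ⇒  Var(R_m) = 142.8000 / 6 = 23.8000
β = Cov / Var(R_m) = 14.5000 / 23.8000 = 0.6092
MRP = 6.94% − 1.13% = 5.81%
E(R) = R_f + β × MRP = 1.13% + 0.6092 × 5.81% = 4.67%

4.67%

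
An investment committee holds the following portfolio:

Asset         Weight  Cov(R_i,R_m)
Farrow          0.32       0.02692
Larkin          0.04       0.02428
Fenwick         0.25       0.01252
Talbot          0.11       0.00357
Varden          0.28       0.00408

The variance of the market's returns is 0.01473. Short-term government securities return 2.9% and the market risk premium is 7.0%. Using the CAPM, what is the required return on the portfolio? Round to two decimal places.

β_Farrow = 0.02692 / 0.01473 = 1.8276
β_Larkin = 0.02428 / 0.01473 = 1.6483
β_Fenwick = 0.01252 / 0.01473 = 0.8500
β_Talbot = 0.00357 / 0.01473 = 0.2424
β_Varden = 0.00408 / 0.01473 = 0.2770
β_P = Σ w_i β_i = 0.32×1.8276 + 0.04×1.6483 + 0.25×0.8500 + 0.11×0.2424 + 0.28×0.2770 = 0.9675
E(R_P) = R_f + β_P × MRP = 2.9% + 0.9675 × 7.0% = 9.67%

9.67%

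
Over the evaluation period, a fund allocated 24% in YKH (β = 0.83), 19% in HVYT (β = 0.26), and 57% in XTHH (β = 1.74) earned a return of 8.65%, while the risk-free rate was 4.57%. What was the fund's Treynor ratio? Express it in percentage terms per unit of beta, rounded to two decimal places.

β_P = 0.24×0.83 + 0.19×0.26 + 0.57×1.74 = 1.2404
Treynor = (R_P − R_f) / β_P = (8.65% − 4.57%) / 1.2404 = 4.08% / 1.2404 = 3.29%

3.29%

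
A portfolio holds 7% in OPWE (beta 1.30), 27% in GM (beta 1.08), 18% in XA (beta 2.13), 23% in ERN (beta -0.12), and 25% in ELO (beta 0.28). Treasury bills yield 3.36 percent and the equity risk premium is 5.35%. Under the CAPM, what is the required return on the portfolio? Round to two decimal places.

β_P = Σ w_i β_i = 0.07×1.30 + 0.27×1.08 + 0.18×2.13 + 0.23×-0.12 + 0.25×0.28 = 0.8084
E(R_P) = R_f + β_P × MRP = 3.36% + 0.8084 × 5.35% = 7.68%

7.68%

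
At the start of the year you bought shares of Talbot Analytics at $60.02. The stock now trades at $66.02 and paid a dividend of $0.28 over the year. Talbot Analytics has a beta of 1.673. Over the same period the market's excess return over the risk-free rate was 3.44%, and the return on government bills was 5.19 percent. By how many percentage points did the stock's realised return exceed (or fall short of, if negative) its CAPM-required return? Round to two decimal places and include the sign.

-0.48%

Realised HPR = (P1 + D1 − P0) / P0 = (66.02 + 0.28 − 60.02) / 60.02 = 6.28 / 60.02 = 10.4632%
CAPM required = R_f + β·MRP = 5.19% + 1.673 × 3.44% = 10.94512%
α = realised − required = 10.4632% − 10.94512% = -0.48%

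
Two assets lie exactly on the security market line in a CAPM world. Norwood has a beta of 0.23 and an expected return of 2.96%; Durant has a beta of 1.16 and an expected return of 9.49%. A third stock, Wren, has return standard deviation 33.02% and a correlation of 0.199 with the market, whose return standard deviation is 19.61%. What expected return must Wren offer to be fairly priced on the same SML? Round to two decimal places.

3.70%

MRP = (9.49% − 2.96%) / (1.16 − 0.23) = 7.0215%
R_f = 2.96% − 0.23 × 7.0215% = 1.3451%
β_Wren = ρ·σ_i/σ_m = 0.199 × 33.02 / 19.61 = 0.3351
E(R_Wren) = R_f + β × MRP = 1.3451% + 0.3351 × 7.0215% = 3.70%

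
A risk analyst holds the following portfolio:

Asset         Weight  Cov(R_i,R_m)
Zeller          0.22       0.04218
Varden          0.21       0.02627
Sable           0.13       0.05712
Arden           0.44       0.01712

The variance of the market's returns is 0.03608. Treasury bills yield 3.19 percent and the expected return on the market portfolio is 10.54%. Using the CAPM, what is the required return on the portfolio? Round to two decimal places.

β_Zeller = 0.04218 / 0.03608 = 1.1691
β_Varden = 0.02627 / 0.03608 = 0.7281
β_Sable = 0.05712 / 0.03608 = 1.5831
β_Arden = 0.01712 / 0.03608 = 0.4745
β_P = Σ w_i β_i = 0.22×1.1691 + 0.21×0.7281 + 0.13×1.5831 + 0.44×0.4745 = 0.8247
MRP = 10.54% − 3.19% = 7.35%
E(R_P) = R_f + β_P × MRP = 3.19% + 0.8247 × 7.35% = 9.25%

9.25%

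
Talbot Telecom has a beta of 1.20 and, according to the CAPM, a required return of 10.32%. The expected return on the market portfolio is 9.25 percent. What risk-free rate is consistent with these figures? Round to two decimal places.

3.90%

E(R) = R_f + β(E(R_m) − R_f) = R_f(1 − β) + β·E(R_m)
10.32% = R_f × (1 − 1.20) + 1.20 × 9.25%
10.32% = R_f × -0.20 + 11.1000%
R_f = (10.32% − 11.1000%) / -0.20 = 3.90%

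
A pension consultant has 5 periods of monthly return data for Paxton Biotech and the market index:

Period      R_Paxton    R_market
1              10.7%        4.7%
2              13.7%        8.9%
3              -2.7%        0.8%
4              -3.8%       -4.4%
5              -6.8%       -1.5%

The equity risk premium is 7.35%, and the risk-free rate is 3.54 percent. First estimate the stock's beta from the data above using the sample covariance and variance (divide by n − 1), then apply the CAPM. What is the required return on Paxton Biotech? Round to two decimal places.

Mean R_i = (10.7 + 13.7 − 2.7 − 3.8 − 6.8) / 5 = 2.2200%
Mean R_m = (4.7 + 8.9 + 0.8 − 4.4 − 1.5) / 5 = 1.7000%
Σ(R_i − R̄_i)(R_m − R̄_m) = 178.1100  ⇒  Cov = 178.1100 / 4 = 44.5275
Σ(R_m − R̄_m)² = 109.1000  ⇒  Var(R_m) = 109.1000 / 4 = 27.2750
β = Cov / Var(R_m) = 44.5275 / 27.2750 = 1.6325
E(R) = R_f + β × MRP = 3.54% + 1.6325 × 7.35% = 15.54%

15.54%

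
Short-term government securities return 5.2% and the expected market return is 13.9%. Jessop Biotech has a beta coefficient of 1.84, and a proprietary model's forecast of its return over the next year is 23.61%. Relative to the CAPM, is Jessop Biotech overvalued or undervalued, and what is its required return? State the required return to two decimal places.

Undervalued; required return 21.21%

MRP = 13.9% − 5.2% = 8.70%
Required return = R_f + β·MRP = 5.2% + 1.84 × 8.7% = 21.21%
Forecast 23.61% > required 21.21% → the stock plots above the SML → undervalued.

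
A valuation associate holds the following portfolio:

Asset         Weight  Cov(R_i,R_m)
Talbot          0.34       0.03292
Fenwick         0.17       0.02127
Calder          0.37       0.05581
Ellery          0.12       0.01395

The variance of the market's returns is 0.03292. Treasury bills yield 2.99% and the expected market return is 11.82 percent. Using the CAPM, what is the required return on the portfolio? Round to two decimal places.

β_Talbot = 0.03292 / 0.03292 = 1.0000
β_Fenwick = 0.02127 / 0.03292 = 0.6461
β_Calder = 0.05581 / 0.03292 = 1.6953
β_Ellery = 0.01395 / 0.03292 = 0.4238
β_P = Σ w_i β_i = 0.34×1.0000 + 0.17×0.6461 + 0.37×1.6953 + 0.12×0.4238 = 1.1280
MRP = 11.82% − 2.99% = 8.83%
E(R_P) = R_f + β_P × MRP = 2.99% + 1.1280 × 8.83% = 12.95%

12.95%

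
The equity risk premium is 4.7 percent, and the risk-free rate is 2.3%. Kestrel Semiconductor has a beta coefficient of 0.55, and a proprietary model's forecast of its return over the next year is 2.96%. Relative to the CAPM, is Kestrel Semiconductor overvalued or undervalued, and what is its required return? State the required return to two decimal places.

Overvalued; required return 4.89%

Required return = R_f + β·MRP = 2.3% + 0.55 × 4.7% = 4.89%
Forecast 2.96% < required 4.89% → the stock plots below the SML → overvalued.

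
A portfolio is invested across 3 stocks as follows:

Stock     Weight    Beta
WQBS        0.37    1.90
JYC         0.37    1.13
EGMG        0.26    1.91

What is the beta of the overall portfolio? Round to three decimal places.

β_P = Σ w_i β_i = 0.37×1.90 + 0.37×1.13 + 0.26×1.91 = 1.6177

1.618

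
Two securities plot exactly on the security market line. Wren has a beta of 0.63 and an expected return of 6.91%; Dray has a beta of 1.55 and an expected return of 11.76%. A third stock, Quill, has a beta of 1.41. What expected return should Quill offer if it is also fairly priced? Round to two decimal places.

MRP (SML slope) = (11.76% − 6.91%) / (1.55 − 0.63) = 4.85% / 0.92 = 5.2717%
R_f (intercept) = 6.91% − 0.63 × 5.2717% = 3.5888%
E(R_Quill) = R_f + β × MRP = 3.5888% + 1.41 × 5.2717% = 11.02%

11.02%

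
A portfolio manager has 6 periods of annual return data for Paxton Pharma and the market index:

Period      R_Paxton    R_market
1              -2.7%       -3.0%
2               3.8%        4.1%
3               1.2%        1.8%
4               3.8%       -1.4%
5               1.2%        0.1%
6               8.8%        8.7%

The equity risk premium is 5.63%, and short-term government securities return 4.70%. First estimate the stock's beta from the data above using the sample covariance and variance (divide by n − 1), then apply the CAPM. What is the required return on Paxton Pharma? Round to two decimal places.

9.10%

Mean R_i = (-2.7 + 3.8 + 1.2 + 3.8 + 1.2 + 8.8) / 6 = 2.6833%
Mean R_m = (-3.0 + 4.1 + 1.8 − 1.4 + 0.1 + 8.7) / 6 = 1.7167%
Σ(R_i − R̄_i)(R_m − R̄_m) = 69.5617  ⇒  Cov = 69.5617 / 5 = 13.9123
Σ(R_m − R̄_m)² = 89.0283  ⇒  Var(R_m) = 89.0283 / 5 = 17.8057
β = Cov / Var(R_m) = 13.9123 / 17.8057 = 0.7813
E(R) = R_f + β × MRP = 4.70% + 0.7813 × 5.63% = 9.10%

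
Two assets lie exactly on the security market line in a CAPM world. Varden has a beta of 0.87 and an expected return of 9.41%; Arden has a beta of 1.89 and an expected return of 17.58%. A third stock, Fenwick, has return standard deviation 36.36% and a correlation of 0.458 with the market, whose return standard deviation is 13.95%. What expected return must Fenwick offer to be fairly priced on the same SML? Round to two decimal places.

MRP = (17.58% − 9.41%) / (1.89 − 0.87) = 8.0098%
R_f = 9.41% − 0.87 × 8.0098% = 2.4415%
β_Fenwick = ρ·σ_i/σ_m = 0.458 × 36.36 / 13.95 = 1.1938
E(R_Fenwick) = R_f + β × MRP = 2.4415% + 1.1938 × 8.0098% = 12.00%

12.00%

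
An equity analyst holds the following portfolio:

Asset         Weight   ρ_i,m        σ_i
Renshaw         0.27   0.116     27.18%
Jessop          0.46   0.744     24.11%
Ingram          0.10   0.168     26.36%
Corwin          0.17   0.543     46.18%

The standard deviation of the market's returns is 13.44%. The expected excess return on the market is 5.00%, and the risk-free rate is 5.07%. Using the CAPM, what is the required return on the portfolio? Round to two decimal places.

10.21%

β_Renshaw = 0.116 × 27.18% / 13.44% = 0.2346
β_Jessop = 0.744 × 24.11% / 13.44% = 1.3347
β_Ingram = 0.168 × 26.36% / 13.44% = 0.3295
β_Corwin = 0.543 × 46.18% / 13.44% = 1.8658
β_P = Σ w_i β_i = 0.27×0.2346 + 0.46×1.3347 + 0.10×0.3295 + 0.17×1.8658 = 1.0274
E(R_P) = R_f + β_P × MRP = 5.07% + 1.0274 × 5.00% = 10.21%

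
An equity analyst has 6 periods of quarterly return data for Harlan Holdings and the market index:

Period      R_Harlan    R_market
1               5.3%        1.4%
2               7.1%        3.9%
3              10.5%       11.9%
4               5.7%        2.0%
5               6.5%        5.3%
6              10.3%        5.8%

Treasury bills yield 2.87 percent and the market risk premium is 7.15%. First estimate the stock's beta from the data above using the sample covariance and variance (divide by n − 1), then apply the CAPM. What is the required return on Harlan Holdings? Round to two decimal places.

Mean R_i = (5.3 + 7.1 + 10.5 + 5.7 + 6.5 + 10.3) / 6 = 7.5667%
Mean R_m = (1.4 + 3.9 + 11.9 + 2.0 + 5.3 + 5.8) / 6 = 5.0500%
Σ(R_i − R̄_i)(R_m − R̄_m) = 36.3800  ⇒  Cov = 36.3800 / 5 = 7.2760
Σ(R_m − R̄_m)² = 71.4950  ⇒  Var(R_m) = 71.4950 / 5 = 14.2990
β = Cov / Var(R_m) = 7.2760 / 14.2990 = 0.5088
E(R) = R_f + β × MRP = 2.87% + 0.5088 × 7.15% = 6.51%

6.51%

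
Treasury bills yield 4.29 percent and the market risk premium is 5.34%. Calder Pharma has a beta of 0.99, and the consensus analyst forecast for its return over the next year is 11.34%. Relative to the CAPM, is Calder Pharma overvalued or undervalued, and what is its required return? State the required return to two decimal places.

Undervalued; required return 9.58%

Required return = R_f + β·MRP = 4.29% + 0.99 × 5.34% = 9.58%
Forecast 11.34% > required 9.58% → the stock plots above the SML → undervalued.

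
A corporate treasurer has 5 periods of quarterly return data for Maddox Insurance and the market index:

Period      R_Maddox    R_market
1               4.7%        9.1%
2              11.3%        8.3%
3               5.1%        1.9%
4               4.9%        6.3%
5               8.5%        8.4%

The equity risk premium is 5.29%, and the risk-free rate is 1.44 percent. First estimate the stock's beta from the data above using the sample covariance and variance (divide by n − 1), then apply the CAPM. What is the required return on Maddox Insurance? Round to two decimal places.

3.58%

Mean R_i = (4.7 + 11.3 + 5.1 + 4.9 + 8.5) / 5 = 6.9000%
Mean R_m = (9.1 + 8.3 + 1.9 + 6.3 + 8.4) / 5 = 6.8000%
Σ(R_i − R̄_i)(R_m − R̄_m) = 13.9200  ⇒  Cov = 13.9200 / 4 = 3.4800
Σ(R_m − R̄_m)² = 34.3600  ⇒  Var(R_m) = 34.3600 / 4 = 8.5900
β = Cov / Var(R_m) = 3.4800 / 8.5900 = 0.4051
E(R) = R_f + β × MRP = 1.44% + 0.4051 × 5.29% = 3.58%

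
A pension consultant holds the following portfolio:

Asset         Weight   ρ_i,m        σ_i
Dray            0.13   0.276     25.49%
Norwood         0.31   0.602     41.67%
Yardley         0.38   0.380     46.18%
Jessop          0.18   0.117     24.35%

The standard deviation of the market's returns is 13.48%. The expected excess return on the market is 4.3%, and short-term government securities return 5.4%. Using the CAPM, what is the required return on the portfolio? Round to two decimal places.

10.46%

β_Dray = 0.276 × 25.49% / 13.48% = 0.5219
β_Norwood = 0.602 × 41.67% / 13.48% = 1.8609
β_Yardley = 0.380 × 46.18% / 13.48% = 1.3018
β_Jessop = 0.117 × 24.35% / 13.48% = 0.2113
β_P = Σ w_i β_i = 0.13×0.5219 + 0.31×1.8609 + 0.38×1.3018 + 0.18×0.2113 = 1.1774
E(R_P) = R_f + β_P × MRP = 5.4% + 1.1774 × 4.3% = 10.46%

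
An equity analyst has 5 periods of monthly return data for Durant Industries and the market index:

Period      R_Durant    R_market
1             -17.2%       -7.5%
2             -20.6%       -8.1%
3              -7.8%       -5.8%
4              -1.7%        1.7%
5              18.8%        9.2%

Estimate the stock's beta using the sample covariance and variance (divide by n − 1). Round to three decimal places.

2.042

Mean R_i = (-17.2 − 20.6 − 7.8 − 1.7 + 18.8) / 5 = -5.7000%
Mean R_m = (-7.5 − 8.1 − 5.8 + 1.7 + 9.2) / 5 = -2.1000%
Σ(R_i − R̄_i)(R_m − R̄_m) = 451.3200  ⇒  Cov = 451.3200 / 4 = 112.8300
Σ(R_m − R̄_m)² = 220.9800  ⇒  Var(R_m) = 220.9800 / 4 = 55.2450
β = Cov / Var(R_m) = 112.8300 / 55.2450 = 2.0424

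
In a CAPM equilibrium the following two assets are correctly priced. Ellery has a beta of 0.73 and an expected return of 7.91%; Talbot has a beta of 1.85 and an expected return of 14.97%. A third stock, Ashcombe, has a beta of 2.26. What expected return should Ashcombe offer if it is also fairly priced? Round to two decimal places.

17.55%

MRP (SML slope) = (14.97% − 7.91%) / (1.85 − 0.73) = 7.06% / 1.12 = 6.3036%
R_f (intercept) = 7.91% − 0.73 × 6.3036% = 3.3084%
E(R_Ashcombe) = R_f + β × MRP = 3.3084% + 2.26 × 6.3036% = 17.55%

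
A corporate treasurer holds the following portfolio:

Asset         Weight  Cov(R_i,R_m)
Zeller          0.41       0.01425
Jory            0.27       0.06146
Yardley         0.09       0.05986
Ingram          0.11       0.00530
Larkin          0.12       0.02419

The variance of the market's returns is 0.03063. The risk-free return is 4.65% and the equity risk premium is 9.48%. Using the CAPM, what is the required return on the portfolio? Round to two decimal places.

β_Zeller = 0.01425 / 0.03063 = 0.4652
β_Jory = 0.06146 / 0.03063 = 2.0065
β_Yardley = 0.05986 / 0.03063 = 1.9543
β_Ingram = 0.00530 / 0.03063 = 0.1730
β_Larkin = 0.02419 / 0.03063 = 0.7897
β_P = Σ w_i β_i = 0.41×0.4652 + 0.27×2.0065 + 0.09×1.9543 + 0.11×0.1730 + 0.12×0.7897 = 1.0222
E(R_P) = R_f + β_P × MRP = 4.65% + 1.0222 × 9.48% = 14.34%

14.34%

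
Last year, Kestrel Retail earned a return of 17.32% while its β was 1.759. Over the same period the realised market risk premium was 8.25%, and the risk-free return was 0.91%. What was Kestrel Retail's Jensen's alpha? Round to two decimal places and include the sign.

CAPM benchmark = R_f + β(R_m − R_f) = 0.91% + 1.759 × 8.25% = 15.42175%
α = actual − benchmark = 17.32% − 15.42175% = +1.90%

+1.90%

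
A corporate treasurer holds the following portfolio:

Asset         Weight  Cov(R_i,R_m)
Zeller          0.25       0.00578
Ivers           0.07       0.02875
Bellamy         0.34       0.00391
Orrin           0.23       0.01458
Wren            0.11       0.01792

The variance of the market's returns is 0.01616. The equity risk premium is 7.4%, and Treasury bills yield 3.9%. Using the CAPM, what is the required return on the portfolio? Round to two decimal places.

β_Zeller = 0.00578 / 0.01616 = 0.3577
β_Ivers = 0.02875 / 0.01616 = 1.7791
β_Bellamy = 0.00391 / 0.01616 = 0.2420
β_Orrin = 0.01458 / 0.01616 = 0.9022
β_Wren = 0.01792 / 0.01616 = 1.1089
β_P = Σ w_i β_i = 0.25×0.3577 + 0.07×1.7791 + 0.34×0.2420 + 0.23×0.9022 + 0.11×1.1089 = 0.6257
E(R_P) = R_f + β_P × MRP = 3.9% + 0.6257 × 7.4% = 8.53%

8.53%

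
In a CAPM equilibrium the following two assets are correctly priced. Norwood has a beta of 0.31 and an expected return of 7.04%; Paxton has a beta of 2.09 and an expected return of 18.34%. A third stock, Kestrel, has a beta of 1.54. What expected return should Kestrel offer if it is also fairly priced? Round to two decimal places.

14.85%

MRP (SML slope) = (18.34% − 7.04%) / (2.09 − 0.31) = 11.30% / 1.78 = 6.3483%
R_f (intercept) = 7.04% − 0.31 × 6.3483% = 5.0720%
E(R_Kestrel) = R_f + β × MRP = 5.0720% + 1.54 × 6.3483% = 14.85%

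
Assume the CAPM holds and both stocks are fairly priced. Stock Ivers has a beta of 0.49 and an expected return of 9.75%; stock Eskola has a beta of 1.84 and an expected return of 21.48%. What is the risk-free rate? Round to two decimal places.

Both satisfy E(R) = R_f + β·MRP, so the slope of the SML is
MRP = (21.48% − 9.75%) / (1.84 − 0.49) = 11.73% / 1.35 = 8.6889%
R_f = E(R_Ivers) − β_Ivers·MRP = 9.75% − 0.49 × 8.6889% = 5.4924%

5.49%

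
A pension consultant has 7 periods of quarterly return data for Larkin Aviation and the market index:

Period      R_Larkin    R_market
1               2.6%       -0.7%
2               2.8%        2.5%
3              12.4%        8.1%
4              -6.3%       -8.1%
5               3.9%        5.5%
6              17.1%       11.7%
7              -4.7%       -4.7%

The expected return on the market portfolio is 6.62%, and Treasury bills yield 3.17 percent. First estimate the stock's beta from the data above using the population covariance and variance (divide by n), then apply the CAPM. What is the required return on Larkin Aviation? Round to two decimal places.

7.15%

Mean R_i = (2.6 + 2.8 + 12.4 − 6.3 + 3.9 + 17.1 − 4.7) / 7 = 3.9714%
Mean R_m = (-0.7 + 2.5 + 8.1 − 8.1 + 5.5 + 11.7 − 4.7) / 7 = 2.0429%
Σ(R_i − R̄_i)(R_m − R̄_m) = 343.4686  ⇒  Cov = 343.4686 / 7 = 49.0669
Σ(R_m − R̄_m)² = 297.9771  ⇒  Var(R_m) = 297.9771 / 7 = 42.5682
β = Cov / Var(R_m) = 49.0669 / 42.5682 = 1.1527
MRP = 6.62% − 3.17% = 3.45%
E(R) = R_f + β × MRP = 3.17% + 1.1527 × 3.45% = 7.15%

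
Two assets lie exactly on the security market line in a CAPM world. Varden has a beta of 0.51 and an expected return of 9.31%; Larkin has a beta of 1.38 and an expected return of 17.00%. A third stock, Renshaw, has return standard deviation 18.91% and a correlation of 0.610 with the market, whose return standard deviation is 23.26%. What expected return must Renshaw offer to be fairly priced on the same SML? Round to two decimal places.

9.19%

MRP = (17.00% − 9.31%) / (1.38 − 0.51) = 8.8391%
R_f = 9.31% − 0.51 × 8.8391% = 4.8021%
β_Renshaw = ρ·σ_i/σ_m = 0.610 × 18.91 / 23.26 = 0.4959
E(R_Renshaw) = R_f + β × MRP = 4.8021% + 0.4959 × 8.8391% = 9.19%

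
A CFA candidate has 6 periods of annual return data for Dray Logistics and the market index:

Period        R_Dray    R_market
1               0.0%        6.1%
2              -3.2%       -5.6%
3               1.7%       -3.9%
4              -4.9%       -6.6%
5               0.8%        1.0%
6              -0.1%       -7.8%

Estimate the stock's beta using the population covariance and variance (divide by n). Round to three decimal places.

0.206

Mean R_i = (0.0 − 3.2 + 1.7 − 4.9 + 0.8 − 0.1) / 6 = -0.9500%
Mean R_m = (6.1 − 5.6 − 3.9 − 6.6 + 1.0 − 7.8) / 6 = -2.8000%
Σ(R_i − R̄_i)(R_m − R̄_m) = 29.2500  ⇒  Cov = 29.2500 / 6 = 4.8750
Σ(R_m − R̄_m)² = 142.1400  ⇒  Var(R_m) = 142.1400 / 6 = 23.6900
β = Cov / Var(R_m) = 4.8750 / 23.6900 = 0.2058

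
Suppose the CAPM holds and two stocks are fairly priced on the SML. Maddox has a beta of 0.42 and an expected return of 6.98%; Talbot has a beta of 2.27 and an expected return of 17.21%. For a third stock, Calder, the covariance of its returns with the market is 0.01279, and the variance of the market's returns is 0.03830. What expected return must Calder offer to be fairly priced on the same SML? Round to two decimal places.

MRP = (17.21% − 6.98%) / (2.27 − 0.42) = 5.5297%
R_f = 6.98% − 0.42 × 5.5297% = 4.6575%
β_Calder = Cov / Var(R_m) = 0.01279 / 0.03830 = 0.3339
E(R_Calder) = R_f + β × MRP = 4.6575% + 0.3339 × 5.5297% = 6.50%

6.50%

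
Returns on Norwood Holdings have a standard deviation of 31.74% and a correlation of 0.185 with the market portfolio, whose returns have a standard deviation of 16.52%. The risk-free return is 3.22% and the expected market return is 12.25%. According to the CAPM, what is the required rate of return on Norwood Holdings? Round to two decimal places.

6.43%

β = ρ × σ_i / σ_m = 0.185 × 31.74% / 16.52% = 0.3554
MRP = 12.25% − 3.22% = 9.03%
E(R) = 3.22% + 0.3554 × 9.03% = 6.43%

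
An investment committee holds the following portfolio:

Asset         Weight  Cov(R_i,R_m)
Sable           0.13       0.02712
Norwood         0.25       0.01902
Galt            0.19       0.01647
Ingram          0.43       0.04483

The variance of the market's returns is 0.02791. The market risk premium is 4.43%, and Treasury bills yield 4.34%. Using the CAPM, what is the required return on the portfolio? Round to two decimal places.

9.21%

β_Sable = 0.02712 / 0.02791 = 0.9717
β_Norwood = 0.01902 / 0.02791 = 0.6815
β_Galt = 0.01647 / 0.02791 = 0.5901
β_Ingram = 0.04483 / 0.02791 = 1.6062
β_P = Σ w_i β_i = 0.13×0.9717 + 0.25×0.6815 + 0.19×0.5901 + 0.43×1.6062 = 1.0995
E(R_P) = R_f + β_P × MRP = 4.34% + 1.0995 × 4.43% = 9.21%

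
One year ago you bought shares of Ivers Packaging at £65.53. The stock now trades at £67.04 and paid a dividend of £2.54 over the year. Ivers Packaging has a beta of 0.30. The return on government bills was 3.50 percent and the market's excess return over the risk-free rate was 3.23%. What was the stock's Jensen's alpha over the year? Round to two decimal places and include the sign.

+1.71%

Realised HPR = (P1 + D1 − P0) / P0 = (67.04 + 2.54 − 65.53) / 65.53 = 4.05 / 65.53 = 6.1804%
CAPM required = R_f + β·MRP = 3.50% + 0.30 × 3.23% = 4.4690%
α = realised − required = 6.1804% − 4.4690% = +1.71%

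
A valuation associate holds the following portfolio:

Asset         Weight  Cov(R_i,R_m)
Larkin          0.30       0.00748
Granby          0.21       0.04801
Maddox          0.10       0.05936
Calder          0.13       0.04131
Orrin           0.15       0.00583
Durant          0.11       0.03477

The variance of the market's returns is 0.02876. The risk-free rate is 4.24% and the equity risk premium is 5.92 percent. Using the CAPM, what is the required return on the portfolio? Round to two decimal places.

10.07%

β_Larkin = 0.00748 / 0.02876 = 0.2601
β_Granby = 0.04801 / 0.02876 = 1.6693
β_Maddox = 0.05936 / 0.02876 = 2.0640
β_Calder = 0.04131 / 0.02876 = 1.4364
β_Orrin = 0.00583 / 0.02876 = 0.2027
β_Durant = 0.03477 / 0.02876 = 1.2090
β_P = Σ w_i β_i = 0.30×0.2601 + 0.21×1.6693 + 0.10×2.0640 + 0.13×1.4364 + 0.15×0.2027 + 0.11×1.2090 = 0.9851
E(R_P) = R_f + β_P × MRP = 4.24% + 0.9851 × 5.92% = 10.07%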